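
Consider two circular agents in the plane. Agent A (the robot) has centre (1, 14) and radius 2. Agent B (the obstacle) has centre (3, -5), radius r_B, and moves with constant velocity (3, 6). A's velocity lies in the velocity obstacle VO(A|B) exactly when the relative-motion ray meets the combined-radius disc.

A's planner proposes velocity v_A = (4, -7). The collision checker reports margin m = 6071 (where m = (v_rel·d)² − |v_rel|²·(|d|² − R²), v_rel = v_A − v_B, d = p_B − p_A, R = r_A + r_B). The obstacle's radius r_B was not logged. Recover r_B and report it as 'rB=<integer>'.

m = 6071
d = (2, -19);  v_rel = (1, -13),  |v_rel|² = 170
v_rel×d = (1)·(-19) − (-13)·(2) = 7
since m = R²·170 − 7²:  R² = (49 + 6071) / 170 = 36
R = √36 = 6  ⇒  r_B = 6 − 2 = 4

rB=4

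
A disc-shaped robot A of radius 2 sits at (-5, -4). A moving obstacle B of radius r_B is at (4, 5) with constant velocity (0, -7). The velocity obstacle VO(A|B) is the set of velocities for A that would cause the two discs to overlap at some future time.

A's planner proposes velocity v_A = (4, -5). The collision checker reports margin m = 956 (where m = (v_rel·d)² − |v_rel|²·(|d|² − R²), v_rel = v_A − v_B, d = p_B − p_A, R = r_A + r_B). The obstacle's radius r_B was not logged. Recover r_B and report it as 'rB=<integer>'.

m = 956
d = (9, 9);  v_rel = (4, 2),  |v_rel|² = 20
v_rel×d = (4)·(9) − (2)·(9) = 18
since m = R²·20 − 18²:  R² = (324 + 956) / 20 = 64
R = √64 = 8  ⇒  r_B = 8 − 2 = 6

rB=6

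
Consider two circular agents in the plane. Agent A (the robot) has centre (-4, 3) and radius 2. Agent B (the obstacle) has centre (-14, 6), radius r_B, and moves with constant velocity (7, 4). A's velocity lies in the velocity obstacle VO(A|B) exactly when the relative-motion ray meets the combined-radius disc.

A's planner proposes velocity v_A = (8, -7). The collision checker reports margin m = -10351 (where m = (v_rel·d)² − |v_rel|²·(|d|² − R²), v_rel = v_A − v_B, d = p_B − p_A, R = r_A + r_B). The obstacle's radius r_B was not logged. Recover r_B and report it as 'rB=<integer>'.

m = -10351
d = (-10, 3);  v_rel = (1, -11),  |v_rel|² = 122
v_rel×d = (1)·(3) − (-11)·(-10) = -107
since m = R²·122 − (-107)²:  R² = (11449 + -10351) / 122 = 9
R = √9 = 3  ⇒  r_B = 3 − 2 = 1

rB=1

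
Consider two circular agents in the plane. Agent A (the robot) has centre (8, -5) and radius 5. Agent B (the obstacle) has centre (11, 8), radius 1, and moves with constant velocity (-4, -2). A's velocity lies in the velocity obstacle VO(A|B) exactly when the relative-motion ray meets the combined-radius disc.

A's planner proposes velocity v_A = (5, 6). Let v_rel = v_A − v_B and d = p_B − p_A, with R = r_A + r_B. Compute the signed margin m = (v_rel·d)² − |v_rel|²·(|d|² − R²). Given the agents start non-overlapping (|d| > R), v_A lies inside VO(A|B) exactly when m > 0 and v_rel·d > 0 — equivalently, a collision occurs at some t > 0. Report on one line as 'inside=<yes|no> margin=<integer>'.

d = (3, 13),  |d|² = 178;  R = 5+1 = 6,  c = 178−6² = 142
v_rel = (9, 8),  |v_rel|² = 145;  v_rel·d = (9)·(3) + (8)·(13) = 131
145·t² − 262·t + 142 = 0  ⇒  m = 131² − 145·142 = -3429
m = -3429 < 0,  v_rel·d = 131 > 0  ⇒  outside

inside=no margin=-3429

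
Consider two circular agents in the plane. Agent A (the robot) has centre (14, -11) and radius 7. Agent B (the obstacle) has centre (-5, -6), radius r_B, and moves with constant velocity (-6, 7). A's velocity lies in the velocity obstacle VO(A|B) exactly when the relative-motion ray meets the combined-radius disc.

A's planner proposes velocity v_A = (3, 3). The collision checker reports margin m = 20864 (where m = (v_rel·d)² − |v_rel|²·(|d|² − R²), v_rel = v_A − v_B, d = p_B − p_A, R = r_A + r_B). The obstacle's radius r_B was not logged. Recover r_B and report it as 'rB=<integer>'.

m = 20864
d = (-19, 5);  v_rel = (9, -4),  |v_rel|² = 97
v_rel×d = (9)·(5) − (-4)·(-19) = -31
since m = R²·97 − (-31)²:  R² = (961 + 20864) / 97 = 225
R = √225 = 15  ⇒  r_B = 15 − 7 = 8

rB=8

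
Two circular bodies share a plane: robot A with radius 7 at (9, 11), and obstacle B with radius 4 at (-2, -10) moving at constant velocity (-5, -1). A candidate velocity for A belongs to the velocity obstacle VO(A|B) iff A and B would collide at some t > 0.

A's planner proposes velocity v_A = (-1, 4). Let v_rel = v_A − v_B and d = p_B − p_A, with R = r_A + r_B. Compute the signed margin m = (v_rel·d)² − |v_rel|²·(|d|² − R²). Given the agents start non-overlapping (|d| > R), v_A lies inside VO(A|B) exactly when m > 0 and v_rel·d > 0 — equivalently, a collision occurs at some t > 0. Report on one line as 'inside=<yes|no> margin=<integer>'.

d = (-11, -21),  |d|² = 562;  R = 7+4 = 11,  c = 562−11² = 441
v_rel = (4, 5),  |v_rel|² = 41;  v_rel·d = (4)·(-11) + (5)·(-21) = -149
41·t² + 298·t + 441 = 0  ⇒  m = (-149)² − 41·441 = 4120
m = 4120 > 0,  v_rel·d = -149 < 0  ⇒  outside

inside=no margin=4120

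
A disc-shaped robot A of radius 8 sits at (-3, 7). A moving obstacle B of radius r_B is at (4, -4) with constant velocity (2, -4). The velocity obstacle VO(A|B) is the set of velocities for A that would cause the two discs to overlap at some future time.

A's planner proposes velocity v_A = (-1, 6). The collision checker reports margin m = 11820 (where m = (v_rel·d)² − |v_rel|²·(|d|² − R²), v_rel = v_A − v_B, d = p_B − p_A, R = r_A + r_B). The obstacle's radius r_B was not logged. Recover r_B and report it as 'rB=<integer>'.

m = 11820
d = (7, -11);  v_rel = (-3, 10),  |v_rel|² = 109
v_rel×d = (-3)·(-11) − (10)·(7) = -37
since m = R²·109 − (-37)²:  R² = (1369 + 11820) / 109 = 121
R = √121 = 11  ⇒  r_B = 11 − 8 = 3

rB=3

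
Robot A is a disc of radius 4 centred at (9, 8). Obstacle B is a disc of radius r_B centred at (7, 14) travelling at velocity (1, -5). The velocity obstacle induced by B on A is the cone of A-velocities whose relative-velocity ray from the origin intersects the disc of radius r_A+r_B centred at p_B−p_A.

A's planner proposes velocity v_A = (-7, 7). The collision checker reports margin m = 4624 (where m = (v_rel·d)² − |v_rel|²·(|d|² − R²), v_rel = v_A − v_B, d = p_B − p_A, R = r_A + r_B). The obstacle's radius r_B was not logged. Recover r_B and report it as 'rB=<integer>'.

m = 4624
d = (-2, 6);  v_rel = (-8, 12),  |v_rel|² = 208
v_rel×d = (-8)·(6) − (12)·(-2) = -24
since m = R²·208 − (-24)²:  R² = (576 + 4624) / 208 = 25
R = √25 = 5  ⇒  r_B = 5 − 4 = 1

rB=1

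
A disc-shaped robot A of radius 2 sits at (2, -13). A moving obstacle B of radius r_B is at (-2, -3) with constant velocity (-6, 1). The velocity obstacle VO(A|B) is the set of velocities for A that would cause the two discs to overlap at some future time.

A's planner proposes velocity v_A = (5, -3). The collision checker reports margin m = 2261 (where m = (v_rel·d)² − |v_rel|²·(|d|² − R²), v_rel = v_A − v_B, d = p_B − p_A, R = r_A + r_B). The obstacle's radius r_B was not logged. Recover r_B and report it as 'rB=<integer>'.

m = 2261
d = (-4, 10);  v_rel = (11, -4),  |v_rel|² = 137
v_rel×d = (11)·(10) − (-4)·(-4) = 94
since m = R²·137 − 94²:  R² = (8836 + 2261) / 137 = 81
R = √81 = 9  ⇒  r_B = 9 − 2 = 7

rB=7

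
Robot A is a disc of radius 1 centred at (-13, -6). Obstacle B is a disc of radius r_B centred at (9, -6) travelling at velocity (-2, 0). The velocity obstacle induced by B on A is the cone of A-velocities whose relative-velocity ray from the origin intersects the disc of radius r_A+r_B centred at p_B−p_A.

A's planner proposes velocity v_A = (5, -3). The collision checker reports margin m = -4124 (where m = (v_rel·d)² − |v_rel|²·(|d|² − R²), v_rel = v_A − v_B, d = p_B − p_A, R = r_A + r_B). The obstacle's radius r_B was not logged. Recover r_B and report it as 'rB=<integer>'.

m = -4124
d = (22, 0);  v_rel = (7, -3),  |v_rel|² = 58
v_rel×d = (7)·(0) − (-3)·(22) = 66
since m = R²·58 − 66²:  R² = (4356 + -4124) / 58 = 4
R = √4 = 2  ⇒  r_B = 2 − 1 = 1

rB=1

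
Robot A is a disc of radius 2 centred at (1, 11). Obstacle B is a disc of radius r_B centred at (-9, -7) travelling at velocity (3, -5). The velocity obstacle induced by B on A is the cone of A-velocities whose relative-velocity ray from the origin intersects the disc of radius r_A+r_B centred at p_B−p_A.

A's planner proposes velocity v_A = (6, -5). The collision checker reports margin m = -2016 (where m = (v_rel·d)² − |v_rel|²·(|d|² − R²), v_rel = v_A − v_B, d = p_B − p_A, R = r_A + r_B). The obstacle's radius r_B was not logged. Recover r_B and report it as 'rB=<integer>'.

m = -2016
d = (-10, -18);  v_rel = (3, 0),  |v_rel|² = 9
v_rel×d = (3)·(-18) − (0)·(-10) = -54
since m = R²·9 − (-54)²:  R² = (2916 + -2016) / 9 = 100
R = √100 = 10  ⇒  r_B = 10 − 2 = 8

rB=8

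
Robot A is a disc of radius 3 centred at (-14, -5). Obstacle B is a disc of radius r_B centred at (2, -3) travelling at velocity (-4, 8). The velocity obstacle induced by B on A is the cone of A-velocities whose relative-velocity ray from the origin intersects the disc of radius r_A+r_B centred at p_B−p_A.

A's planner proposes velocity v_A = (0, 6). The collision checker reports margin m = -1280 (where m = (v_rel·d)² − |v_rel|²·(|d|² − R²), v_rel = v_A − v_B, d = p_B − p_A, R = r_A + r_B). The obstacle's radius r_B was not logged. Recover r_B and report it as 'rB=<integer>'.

m = -1280
d = (16, 2);  v_rel = (4, -2),  |v_rel|² = 20
v_rel×d = (4)·(2) − (-2)·(16) = 40
since m = R²·20 − 40²:  R² = (1600 + -1280) / 20 = 16
R = √16 = 4  ⇒  r_B = 4 − 3 = 1

rB=1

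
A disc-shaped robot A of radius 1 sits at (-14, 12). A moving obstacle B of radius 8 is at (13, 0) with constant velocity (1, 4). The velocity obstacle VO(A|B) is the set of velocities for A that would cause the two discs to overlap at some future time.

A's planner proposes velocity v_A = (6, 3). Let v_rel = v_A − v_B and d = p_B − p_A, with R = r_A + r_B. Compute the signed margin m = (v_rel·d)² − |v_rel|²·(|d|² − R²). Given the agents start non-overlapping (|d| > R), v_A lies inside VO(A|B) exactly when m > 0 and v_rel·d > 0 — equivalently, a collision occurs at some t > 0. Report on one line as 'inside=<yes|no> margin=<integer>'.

d = (27, -12),  |d|² = 873;  R = 1+8 = 9,  c = 873−9² = 792
v_rel = (5, -1),  |v_rel|² = 26;  v_rel·d = (5)·(27) + (-1)·(-12) = 147
26·t² − 294·t + 792 = 0  ⇒  m = 147² − 26·792 = 1017
m = 1017 > 0,  v_rel·d = 147 > 0  ⇒  inside

inside=yes margin=1017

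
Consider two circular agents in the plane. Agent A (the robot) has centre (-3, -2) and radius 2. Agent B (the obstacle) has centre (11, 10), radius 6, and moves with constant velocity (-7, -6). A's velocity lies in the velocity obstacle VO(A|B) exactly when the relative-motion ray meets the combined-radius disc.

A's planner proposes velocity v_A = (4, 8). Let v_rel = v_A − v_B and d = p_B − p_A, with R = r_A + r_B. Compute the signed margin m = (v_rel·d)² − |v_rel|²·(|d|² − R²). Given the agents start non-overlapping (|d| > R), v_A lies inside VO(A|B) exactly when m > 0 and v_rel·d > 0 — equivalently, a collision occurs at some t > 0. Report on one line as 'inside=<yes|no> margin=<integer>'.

d = (14, 12),  |d|² = 340;  R = 2+6 = 8,  c = 340−8² = 276
v_rel = (11, 14),  |v_rel|² = 317;  v_rel·d = (11)·(14) + (14)·(12) = 322
317·t² − 644·t + 276 = 0  ⇒  m = 322² − 317·276 = 16192
m = 16192 > 0,  v_rel·d = 322 > 0  ⇒  inside

inside=yes margin=16192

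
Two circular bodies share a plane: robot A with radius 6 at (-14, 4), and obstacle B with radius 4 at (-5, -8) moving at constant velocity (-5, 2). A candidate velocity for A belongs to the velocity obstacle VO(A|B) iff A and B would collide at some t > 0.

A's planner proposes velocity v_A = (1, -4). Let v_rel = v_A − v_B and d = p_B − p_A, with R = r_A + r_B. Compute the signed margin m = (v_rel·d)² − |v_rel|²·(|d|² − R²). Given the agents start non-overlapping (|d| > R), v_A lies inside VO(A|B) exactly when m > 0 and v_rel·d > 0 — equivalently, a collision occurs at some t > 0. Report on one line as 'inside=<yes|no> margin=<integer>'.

d = (9, -12),  |d|² = 225;  R = 6+4 = 10,  c = 225−10² = 125
v_rel = (6, -6),  |v_rel|² = 72;  v_rel·d = (6)·(9) + (-6)·(-12) = 126
72·t² − 252·t + 125 = 0  ⇒  m = 126² − 72·125 = 6876
m = 6876 > 0,  v_rel·d = 126 > 0  ⇒  inside

inside=yes margin=6876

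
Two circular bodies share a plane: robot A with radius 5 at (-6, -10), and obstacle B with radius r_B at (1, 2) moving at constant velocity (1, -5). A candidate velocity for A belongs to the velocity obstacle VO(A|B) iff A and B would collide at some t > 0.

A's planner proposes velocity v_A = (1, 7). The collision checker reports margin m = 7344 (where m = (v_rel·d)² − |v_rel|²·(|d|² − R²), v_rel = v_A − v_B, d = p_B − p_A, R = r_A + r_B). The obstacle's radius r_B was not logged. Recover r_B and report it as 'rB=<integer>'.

m = 7344
d = (7, 12);  v_rel = (0, 12),  |v_rel|² = 144
v_rel×d = (0)·(12) − (12)·(7) = -84
since m = R²·144 − (-84)²:  R² = (7056 + 7344) / 144 = 100
R = √100 = 10  ⇒  r_B = 10 − 5 = 5

rB=5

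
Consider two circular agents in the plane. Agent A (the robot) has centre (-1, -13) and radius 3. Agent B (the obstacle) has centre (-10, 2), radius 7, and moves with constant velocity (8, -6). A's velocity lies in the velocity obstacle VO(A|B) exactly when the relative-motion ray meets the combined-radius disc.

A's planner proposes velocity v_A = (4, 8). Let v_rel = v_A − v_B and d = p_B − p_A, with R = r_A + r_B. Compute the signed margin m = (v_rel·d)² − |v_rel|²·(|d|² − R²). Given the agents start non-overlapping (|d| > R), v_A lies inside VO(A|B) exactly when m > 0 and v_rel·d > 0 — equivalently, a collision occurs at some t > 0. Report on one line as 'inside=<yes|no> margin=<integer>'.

d = (-9, 15),  |d|² = 306;  R = 3+7 = 10,  c = 306−10² = 206
v_rel = (-4, 14),  |v_rel|² = 212;  v_rel·d = (-4)·(-9) + (14)·(15) = 246
212·t² − 492·t + 206 = 0  ⇒  m = 246² − 212·206 = 16844
m = 16844 > 0,  v_rel·d = 246 > 0  ⇒  inside

inside=yes margin=16844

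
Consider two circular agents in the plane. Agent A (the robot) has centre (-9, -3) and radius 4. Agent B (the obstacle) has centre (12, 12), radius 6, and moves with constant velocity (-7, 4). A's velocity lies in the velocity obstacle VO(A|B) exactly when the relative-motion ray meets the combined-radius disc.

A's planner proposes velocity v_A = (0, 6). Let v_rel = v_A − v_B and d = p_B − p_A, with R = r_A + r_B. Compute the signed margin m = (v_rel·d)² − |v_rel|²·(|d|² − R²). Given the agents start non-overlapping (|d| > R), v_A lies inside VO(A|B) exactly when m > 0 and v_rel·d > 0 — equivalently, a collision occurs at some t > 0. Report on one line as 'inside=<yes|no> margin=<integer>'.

d = (21, 15),  |d|² = 666;  R = 4+6 = 10,  c = 666−10² = 566
v_rel = (7, 2),  |v_rel|² = 53;  v_rel·d = (7)·(21) + (2)·(15) = 177
53·t² − 354·t + 566 = 0  ⇒  m = 177² − 53·566 = 1331
m = 1331 > 0,  v_rel·d = 177 > 0  ⇒  inside

inside=yes margin=1331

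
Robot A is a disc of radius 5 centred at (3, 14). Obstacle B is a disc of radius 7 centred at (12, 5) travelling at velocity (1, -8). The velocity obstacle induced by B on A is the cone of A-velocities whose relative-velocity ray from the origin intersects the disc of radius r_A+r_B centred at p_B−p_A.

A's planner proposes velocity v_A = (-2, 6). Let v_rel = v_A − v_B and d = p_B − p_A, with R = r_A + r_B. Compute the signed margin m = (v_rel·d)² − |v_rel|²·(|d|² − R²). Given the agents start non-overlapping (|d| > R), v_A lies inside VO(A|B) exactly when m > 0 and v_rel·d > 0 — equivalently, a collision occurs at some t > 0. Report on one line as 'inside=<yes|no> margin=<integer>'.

d = (9, -9),  |d|² = 162;  R = 5+7 = 12,  c = 162−12² = 18
v_rel = (-3, 14),  |v_rel|² = 205;  v_rel·d = (-3)·(9) + (14)·(-9) = -153
205·t² + 306·t + 18 = 0  ⇒  m = (-153)² − 205·18 = 19719
m = 19719 > 0,  v_rel·d = -153 < 0  ⇒  outside

inside=no margin=19719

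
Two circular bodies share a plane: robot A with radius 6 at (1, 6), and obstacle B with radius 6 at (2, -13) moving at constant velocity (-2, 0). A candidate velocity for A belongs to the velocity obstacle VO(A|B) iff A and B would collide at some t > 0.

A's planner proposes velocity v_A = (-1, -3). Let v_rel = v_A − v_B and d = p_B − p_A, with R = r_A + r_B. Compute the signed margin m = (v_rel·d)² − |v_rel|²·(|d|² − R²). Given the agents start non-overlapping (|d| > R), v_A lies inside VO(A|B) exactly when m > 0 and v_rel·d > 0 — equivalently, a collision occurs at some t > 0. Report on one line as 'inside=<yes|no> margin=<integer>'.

d = (1, -19),  |d|² = 362;  R = 6+6 = 12,  c = 362−12² = 218
v_rel = (1, -3),  |v_rel|² = 10;  v_rel·d = (1)·(1) + (-3)·(-19) = 58
10·t² − 116·t + 218 = 0  ⇒  m = 58² − 10·218 = 1184
m = 1184 > 0,  v_rel·d = 58 > 0  ⇒  inside

inside=yes margin=1184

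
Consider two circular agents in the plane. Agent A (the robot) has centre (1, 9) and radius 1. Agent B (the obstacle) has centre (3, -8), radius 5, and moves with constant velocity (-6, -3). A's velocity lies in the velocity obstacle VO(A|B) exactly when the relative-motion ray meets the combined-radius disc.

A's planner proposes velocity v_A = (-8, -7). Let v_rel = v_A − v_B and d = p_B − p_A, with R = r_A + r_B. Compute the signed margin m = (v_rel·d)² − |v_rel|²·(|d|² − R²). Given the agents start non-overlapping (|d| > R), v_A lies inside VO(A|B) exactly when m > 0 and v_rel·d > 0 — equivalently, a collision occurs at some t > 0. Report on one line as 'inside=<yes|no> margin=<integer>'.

d = (2, -17),  |d|² = 293;  R = 1+5 = 6,  c = 293−6² = 257
v_rel = (-2, -4),  |v_rel|² = 20;  v_rel·d = (-2)·(2) + (-4)·(-17) = 64
20·t² − 128·t + 257 = 0  ⇒  m = 64² − 20·257 = -1044
m = -1044 < 0,  v_rel·d = 64 > 0  ⇒  outside

inside=no margin=-1044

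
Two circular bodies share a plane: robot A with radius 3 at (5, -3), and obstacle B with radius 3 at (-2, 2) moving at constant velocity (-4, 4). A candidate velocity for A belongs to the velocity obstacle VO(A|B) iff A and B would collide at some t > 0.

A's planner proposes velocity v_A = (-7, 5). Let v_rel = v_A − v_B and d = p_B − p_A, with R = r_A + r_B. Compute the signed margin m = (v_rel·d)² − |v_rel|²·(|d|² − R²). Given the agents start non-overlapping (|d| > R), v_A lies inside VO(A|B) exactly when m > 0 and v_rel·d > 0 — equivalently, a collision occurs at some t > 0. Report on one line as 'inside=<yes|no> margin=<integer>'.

d = (-7, 5),  |d|² = 74;  R = 3+3 = 6,  c = 74−6² = 38
v_rel = (-3, 1),  |v_rel|² = 10;  v_rel·d = (-3)·(-7) + (1)·(5) = 26
10·t² − 52·t + 38 = 0  ⇒  m = 26² − 10·38 = 296
m = 296 > 0,  v_rel·d = 26 > 0  ⇒  inside

inside=yes margin=296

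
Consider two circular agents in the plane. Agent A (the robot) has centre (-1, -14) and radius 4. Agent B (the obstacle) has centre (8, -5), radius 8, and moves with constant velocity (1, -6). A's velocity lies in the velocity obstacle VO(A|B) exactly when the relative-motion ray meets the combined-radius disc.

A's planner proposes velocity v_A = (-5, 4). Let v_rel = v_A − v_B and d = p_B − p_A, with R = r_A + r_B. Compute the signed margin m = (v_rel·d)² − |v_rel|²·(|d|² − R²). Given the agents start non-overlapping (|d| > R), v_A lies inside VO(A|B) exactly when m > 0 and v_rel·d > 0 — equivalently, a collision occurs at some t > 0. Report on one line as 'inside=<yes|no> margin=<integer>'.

d = (9, 9),  |d|² = 162;  R = 4+8 = 12,  c = 162−12² = 18
v_rel = (-6, 10),  |v_rel|² = 136;  v_rel·d = (-6)·(9) + (10)·(9) = 36
136·t² − 72·t + 18 = 0  ⇒  m = 36² − 136·18 = -1152
m = -1152 < 0,  v_rel·d = 36 > 0  ⇒  outside

inside=no margin=-1152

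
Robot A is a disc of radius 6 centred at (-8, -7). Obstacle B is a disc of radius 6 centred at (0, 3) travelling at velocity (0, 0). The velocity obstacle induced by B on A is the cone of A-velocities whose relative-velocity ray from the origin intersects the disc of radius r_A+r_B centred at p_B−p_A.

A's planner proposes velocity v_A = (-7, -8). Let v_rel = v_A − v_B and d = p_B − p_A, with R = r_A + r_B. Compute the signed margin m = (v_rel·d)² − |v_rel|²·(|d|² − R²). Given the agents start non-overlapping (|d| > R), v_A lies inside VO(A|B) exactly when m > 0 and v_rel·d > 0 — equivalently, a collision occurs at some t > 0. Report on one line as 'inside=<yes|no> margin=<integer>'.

d = (8, 10),  |d|² = 164;  R = 6+6 = 12,  c = 164−12² = 20
v_rel = (-7, -8),  |v_rel|² = 113;  v_rel·d = (-7)·(8) + (-8)·(10) = -136
113·t² + 272·t + 20 = 0  ⇒  m = (-136)² − 113·20 = 16236
m = 16236 > 0,  v_rel·d = -136 < 0  ⇒  outside

inside=no margin=16236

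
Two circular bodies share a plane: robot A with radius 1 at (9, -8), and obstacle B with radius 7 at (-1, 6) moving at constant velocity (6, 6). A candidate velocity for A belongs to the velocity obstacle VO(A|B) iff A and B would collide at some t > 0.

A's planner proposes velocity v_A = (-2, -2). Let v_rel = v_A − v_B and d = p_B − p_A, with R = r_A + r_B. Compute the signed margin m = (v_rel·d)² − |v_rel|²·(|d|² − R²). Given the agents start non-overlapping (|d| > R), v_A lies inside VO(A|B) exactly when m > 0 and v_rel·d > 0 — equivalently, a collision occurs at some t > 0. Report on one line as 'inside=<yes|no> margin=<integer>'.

d = (-10, 14),  |d|² = 296;  R = 1+7 = 8,  c = 296−8² = 232
v_rel = (-8, -8),  |v_rel|² = 128;  v_rel·d = (-8)·(-10) + (-8)·(14) = -32
128·t² + 64·t + 232 = 0  ⇒  m = (-32)² − 128·232 = -28672
m = -28672 < 0,  v_rel·d = -32 < 0  ⇒  outside

inside=no margin=-28672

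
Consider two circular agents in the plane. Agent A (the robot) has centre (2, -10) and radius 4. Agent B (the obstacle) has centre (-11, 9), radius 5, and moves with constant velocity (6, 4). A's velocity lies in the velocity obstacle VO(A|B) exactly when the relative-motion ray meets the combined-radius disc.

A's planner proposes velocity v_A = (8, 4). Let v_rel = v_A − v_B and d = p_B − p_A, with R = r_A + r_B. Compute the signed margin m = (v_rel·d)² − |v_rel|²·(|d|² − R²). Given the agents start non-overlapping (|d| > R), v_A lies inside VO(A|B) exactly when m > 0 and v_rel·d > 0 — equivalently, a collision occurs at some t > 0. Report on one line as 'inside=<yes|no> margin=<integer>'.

d = (-13, 19),  |d|² = 530;  R = 4+5 = 9,  c = 530−9² = 449
v_rel = (2, 0),  |v_rel|² = 4;  v_rel·d = (2)·(-13) + (0)·(19) = -26
4·t² + 52·t + 449 = 0  ⇒  m = (-26)² − 4·449 = -1120
m = -1120 < 0,  v_rel·d = -26 < 0  ⇒  outside

inside=no margin=-1120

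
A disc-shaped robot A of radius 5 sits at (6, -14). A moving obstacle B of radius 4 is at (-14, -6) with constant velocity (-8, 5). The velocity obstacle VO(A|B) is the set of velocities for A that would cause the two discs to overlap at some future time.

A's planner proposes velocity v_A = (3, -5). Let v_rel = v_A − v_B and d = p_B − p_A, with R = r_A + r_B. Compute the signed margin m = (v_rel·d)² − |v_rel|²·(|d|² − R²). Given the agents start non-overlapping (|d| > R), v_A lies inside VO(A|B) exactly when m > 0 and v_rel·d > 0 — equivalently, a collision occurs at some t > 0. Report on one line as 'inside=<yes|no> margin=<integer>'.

d = (-20, 8),  |d|² = 464;  R = 5+4 = 9,  c = 464−9² = 383
v_rel = (11, -10),  |v_rel|² = 221;  v_rel·d = (11)·(-20) + (-10)·(8) = -300
221·t² + 600·t + 383 = 0  ⇒  m = (-300)² − 221·383 = 5357
m = 5357 > 0,  v_rel·d = -300 < 0  ⇒  outside

inside=no margin=5357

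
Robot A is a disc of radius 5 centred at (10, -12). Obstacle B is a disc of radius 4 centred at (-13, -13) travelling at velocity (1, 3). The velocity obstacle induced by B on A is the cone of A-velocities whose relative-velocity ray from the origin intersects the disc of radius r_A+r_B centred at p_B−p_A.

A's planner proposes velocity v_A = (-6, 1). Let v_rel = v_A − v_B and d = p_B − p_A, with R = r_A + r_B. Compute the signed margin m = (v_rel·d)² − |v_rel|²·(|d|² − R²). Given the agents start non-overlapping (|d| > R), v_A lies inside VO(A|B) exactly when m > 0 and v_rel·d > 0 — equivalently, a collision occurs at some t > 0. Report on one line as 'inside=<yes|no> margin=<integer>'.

d = (-23, -1),  |d|² = 530;  R = 5+4 = 9,  c = 530−9² = 449
v_rel = (-7, -2),  |v_rel|² = 53;  v_rel·d = (-7)·(-23) + (-2)·(-1) = 163
53·t² − 326·t + 449 = 0  ⇒  m = 163² − 53·449 = 2772
m = 2772 > 0,  v_rel·d = 163 > 0  ⇒  inside

inside=yes margin=2772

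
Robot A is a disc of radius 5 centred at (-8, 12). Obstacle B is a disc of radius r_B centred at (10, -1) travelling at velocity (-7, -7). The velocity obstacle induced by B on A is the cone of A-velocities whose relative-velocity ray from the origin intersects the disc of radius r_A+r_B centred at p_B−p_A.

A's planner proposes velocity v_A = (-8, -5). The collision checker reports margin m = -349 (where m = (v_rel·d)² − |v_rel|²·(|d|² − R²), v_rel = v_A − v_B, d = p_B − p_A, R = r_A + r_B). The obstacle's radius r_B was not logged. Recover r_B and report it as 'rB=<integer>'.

m = -349
d = (18, -13);  v_rel = (-1, 2),  |v_rel|² = 5
v_rel×d = (-1)·(-13) − (2)·(18) = -23
since m = R²·5 − (-23)²:  R² = (529 + -349) / 5 = 36
R = √36 = 6  ⇒  r_B = 6 − 5 = 1

rB=1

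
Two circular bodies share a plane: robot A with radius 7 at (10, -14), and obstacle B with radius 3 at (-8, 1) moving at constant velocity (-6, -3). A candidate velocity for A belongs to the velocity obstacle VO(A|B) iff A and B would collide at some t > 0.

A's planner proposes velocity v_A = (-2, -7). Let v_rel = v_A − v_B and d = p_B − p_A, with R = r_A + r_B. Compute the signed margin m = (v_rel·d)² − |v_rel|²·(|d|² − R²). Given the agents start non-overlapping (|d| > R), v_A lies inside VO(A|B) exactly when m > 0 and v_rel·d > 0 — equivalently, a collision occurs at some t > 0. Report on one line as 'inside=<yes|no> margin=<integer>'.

d = (-18, 15),  |d|² = 549;  R = 7+3 = 10,  c = 549−10² = 449
v_rel = (4, -4),  |v_rel|² = 32;  v_rel·d = (4)·(-18) + (-4)·(15) = -132
32·t² + 264·t + 449 = 0  ⇒  m = (-132)² − 32·449 = 3056
m = 3056 > 0,  v_rel·d = -132 < 0  ⇒  outside

inside=no margin=3056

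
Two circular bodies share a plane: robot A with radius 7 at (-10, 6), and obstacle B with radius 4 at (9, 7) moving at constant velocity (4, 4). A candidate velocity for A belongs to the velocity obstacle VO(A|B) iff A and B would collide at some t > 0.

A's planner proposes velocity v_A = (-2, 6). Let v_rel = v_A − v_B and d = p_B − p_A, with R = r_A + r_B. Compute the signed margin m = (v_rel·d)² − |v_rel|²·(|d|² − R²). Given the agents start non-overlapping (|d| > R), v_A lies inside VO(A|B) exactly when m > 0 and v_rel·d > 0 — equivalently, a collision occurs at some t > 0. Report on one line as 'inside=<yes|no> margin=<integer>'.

d = (19, 1),  |d|² = 362;  R = 7+4 = 11,  c = 362−11² = 241
v_rel = (-6, 2),  |v_rel|² = 40;  v_rel·d = (-6)·(19) + (2)·(1) = -112
40·t² + 224·t + 241 = 0  ⇒  m = (-112)² − 40·241 = 2904
m = 2904 > 0,  v_rel·d = -112 < 0  ⇒  outside

inside=no margin=2904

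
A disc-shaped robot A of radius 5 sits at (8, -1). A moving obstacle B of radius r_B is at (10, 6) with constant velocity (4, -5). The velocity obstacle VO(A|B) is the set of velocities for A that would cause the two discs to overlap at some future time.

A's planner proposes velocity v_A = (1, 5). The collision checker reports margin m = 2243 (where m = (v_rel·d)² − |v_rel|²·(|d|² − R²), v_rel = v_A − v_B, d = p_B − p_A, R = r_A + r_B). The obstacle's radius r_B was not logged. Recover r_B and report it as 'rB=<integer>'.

m = 2243
d = (2, 7);  v_rel = (-3, 10),  |v_rel|² = 109
v_rel×d = (-3)·(7) − (10)·(2) = -41
since m = R²·109 − (-41)²:  R² = (1681 + 2243) / 109 = 36
R = √36 = 6  ⇒  r_B = 6 − 5 = 1

rB=1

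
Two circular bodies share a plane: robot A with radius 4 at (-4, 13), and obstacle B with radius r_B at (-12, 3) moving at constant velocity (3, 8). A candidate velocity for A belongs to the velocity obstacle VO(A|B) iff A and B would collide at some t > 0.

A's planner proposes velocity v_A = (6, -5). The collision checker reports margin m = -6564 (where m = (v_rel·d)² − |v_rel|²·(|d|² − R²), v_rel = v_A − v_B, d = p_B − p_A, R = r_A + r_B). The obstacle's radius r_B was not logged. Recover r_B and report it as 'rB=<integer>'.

m = -6564
d = (-8, -10);  v_rel = (3, -13),  |v_rel|² = 178
v_rel×d = (3)·(-10) − (-13)·(-8) = -134
since m = R²·178 − (-134)²:  R² = (17956 + -6564) / 178 = 64
R = √64 = 8  ⇒  r_B = 8 − 4 = 4

rB=4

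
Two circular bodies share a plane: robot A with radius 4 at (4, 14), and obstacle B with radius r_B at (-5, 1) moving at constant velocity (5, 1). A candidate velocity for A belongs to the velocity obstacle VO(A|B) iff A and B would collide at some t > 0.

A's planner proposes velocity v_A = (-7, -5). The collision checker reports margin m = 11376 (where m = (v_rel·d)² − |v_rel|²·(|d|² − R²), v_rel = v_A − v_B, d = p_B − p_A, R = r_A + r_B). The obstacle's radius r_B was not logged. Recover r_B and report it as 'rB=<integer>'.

m = 11376
d = (-9, -13);  v_rel = (-12, -6),  |v_rel|² = 180
v_rel×d = (-12)·(-13) − (-6)·(-9) = 102
since m = R²·180 − 102²:  R² = (10404 + 11376) / 180 = 121
R = √121 = 11  ⇒  r_B = 11 − 4 = 7

rB=7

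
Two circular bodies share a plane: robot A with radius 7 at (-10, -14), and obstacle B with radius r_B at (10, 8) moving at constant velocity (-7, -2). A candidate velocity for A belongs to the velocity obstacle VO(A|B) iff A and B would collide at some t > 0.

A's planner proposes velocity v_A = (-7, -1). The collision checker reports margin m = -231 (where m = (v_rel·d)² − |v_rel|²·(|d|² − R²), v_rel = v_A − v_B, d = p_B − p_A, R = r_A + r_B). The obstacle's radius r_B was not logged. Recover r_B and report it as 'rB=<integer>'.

m = -231
d = (20, 22);  v_rel = (0, 1),  |v_rel|² = 1
v_rel×d = (0)·(22) − (1)·(20) = -20
since m = R²·1 − (-20)²:  R² = (400 + -231) / 1 = 169
R = √169 = 13  ⇒  r_B = 13 − 7 = 6

rB=6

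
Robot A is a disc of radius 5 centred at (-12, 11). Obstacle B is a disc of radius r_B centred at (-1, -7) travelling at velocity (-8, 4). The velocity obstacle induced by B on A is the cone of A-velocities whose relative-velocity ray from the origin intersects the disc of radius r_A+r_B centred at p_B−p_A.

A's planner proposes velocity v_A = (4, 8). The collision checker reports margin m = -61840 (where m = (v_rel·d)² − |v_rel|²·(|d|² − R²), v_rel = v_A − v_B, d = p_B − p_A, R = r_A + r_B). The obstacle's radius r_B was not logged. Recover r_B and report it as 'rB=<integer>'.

m = -61840
d = (11, -18);  v_rel = (12, 4),  |v_rel|² = 160
v_rel×d = (12)·(-18) − (4)·(11) = -260
since m = R²·160 − (-260)²:  R² = (67600 + -61840) / 160 = 36
R = √36 = 6  ⇒  r_B = 6 − 5 = 1

rB=1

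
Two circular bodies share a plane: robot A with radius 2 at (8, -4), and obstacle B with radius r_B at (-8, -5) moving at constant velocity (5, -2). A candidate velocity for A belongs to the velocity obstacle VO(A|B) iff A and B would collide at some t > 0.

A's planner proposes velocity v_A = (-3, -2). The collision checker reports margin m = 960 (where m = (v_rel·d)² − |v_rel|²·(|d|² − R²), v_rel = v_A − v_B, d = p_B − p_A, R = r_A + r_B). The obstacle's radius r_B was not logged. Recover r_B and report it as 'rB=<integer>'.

m = 960
d = (-16, -1);  v_rel = (-8, 0),  |v_rel|² = 64
v_rel×d = (-8)·(-1) − (0)·(-16) = 8
since m = R²·64 − 8²:  R² = (64 + 960) / 64 = 16
R = √16 = 4  ⇒  r_B = 4 − 2 = 2

rB=2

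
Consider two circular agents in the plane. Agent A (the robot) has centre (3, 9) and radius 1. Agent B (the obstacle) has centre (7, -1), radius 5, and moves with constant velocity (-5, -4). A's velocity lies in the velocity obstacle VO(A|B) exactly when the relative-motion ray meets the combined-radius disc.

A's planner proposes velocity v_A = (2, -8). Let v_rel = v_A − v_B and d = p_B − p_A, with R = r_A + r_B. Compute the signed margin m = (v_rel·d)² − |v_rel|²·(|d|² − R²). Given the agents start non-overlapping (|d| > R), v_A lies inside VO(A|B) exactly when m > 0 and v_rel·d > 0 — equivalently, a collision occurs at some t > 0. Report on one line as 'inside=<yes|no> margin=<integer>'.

d = (4, -10),  |d|² = 116;  R = 1+5 = 6,  c = 116−6² = 80
v_rel = (7, -4),  |v_rel|² = 65;  v_rel·d = (7)·(4) + (-4)·(-10) = 68
65·t² − 136·t + 80 = 0  ⇒  m = 68² − 65·80 = -576
m = -576 < 0,  v_rel·d = 68 > 0  ⇒  outside

inside=no margin=-576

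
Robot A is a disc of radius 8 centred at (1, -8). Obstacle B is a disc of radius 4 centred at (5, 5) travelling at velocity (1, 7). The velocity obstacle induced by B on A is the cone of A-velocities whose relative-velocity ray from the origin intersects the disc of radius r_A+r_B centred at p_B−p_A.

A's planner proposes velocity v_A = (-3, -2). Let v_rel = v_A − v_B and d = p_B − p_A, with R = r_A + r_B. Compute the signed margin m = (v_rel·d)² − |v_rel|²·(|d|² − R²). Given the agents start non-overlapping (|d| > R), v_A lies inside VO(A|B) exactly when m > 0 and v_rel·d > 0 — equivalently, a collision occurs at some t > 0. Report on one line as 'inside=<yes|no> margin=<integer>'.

d = (4, 13),  |d|² = 185;  R = 8+4 = 12,  c = 185−12² = 41
v_rel = (-4, -9),  |v_rel|² = 97;  v_rel·d = (-4)·(4) + (-9)·(13) = -133
97·t² + 266·t + 41 = 0  ⇒  m = (-133)² − 97·41 = 13712
m = 13712 > 0,  v_rel·d = -133 < 0  ⇒  outside

inside=no margin=13712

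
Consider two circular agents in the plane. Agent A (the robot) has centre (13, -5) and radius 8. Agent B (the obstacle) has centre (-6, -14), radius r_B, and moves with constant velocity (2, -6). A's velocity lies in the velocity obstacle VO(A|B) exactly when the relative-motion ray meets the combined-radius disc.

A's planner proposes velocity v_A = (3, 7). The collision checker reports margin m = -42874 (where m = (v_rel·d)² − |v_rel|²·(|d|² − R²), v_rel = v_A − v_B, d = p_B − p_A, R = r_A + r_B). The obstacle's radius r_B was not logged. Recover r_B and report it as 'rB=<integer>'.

m = -42874
d = (-19, -9);  v_rel = (1, 13),  |v_rel|² = 170
v_rel×d = (1)·(-9) − (13)·(-19) = 238
since m = R²·170 − 238²:  R² = (56644 + -42874) / 170 = 81
R = √81 = 9  ⇒  r_B = 9 − 8 = 1

rB=1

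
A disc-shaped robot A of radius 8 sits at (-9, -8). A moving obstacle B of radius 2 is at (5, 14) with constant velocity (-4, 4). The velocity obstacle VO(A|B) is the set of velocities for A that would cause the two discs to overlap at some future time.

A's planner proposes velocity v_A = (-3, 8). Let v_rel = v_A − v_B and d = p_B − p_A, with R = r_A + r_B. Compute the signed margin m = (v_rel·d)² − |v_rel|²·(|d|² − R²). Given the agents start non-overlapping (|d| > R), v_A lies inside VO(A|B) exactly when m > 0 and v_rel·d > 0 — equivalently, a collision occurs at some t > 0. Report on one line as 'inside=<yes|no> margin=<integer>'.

d = (14, 22),  |d|² = 680;  R = 8+2 = 10,  c = 680−10² = 580
v_rel = (1, 4),  |v_rel|² = 17;  v_rel·d = (1)·(14) + (4)·(22) = 102
17·t² − 204·t + 580 = 0  ⇒  m = 102² − 17·580 = 544
m = 544 > 0,  v_rel·d = 102 > 0  ⇒  inside

inside=yes margin=544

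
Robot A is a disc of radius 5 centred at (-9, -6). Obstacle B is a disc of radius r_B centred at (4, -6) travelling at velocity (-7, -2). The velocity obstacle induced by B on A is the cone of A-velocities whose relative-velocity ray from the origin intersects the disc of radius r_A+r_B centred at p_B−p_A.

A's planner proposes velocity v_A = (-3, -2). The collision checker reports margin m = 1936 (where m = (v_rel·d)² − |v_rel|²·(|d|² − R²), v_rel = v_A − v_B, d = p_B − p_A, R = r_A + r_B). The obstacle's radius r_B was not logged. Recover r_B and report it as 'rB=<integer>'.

m = 1936
d = (13, 0);  v_rel = (4, 0),  |v_rel|² = 16
v_rel×d = (4)·(0) − (0)·(13) = 0
since m = R²·16 − 0²:  R² = (0 + 1936) / 16 = 121
R = √121 = 11  ⇒  r_B = 11 − 5 = 6

rB=6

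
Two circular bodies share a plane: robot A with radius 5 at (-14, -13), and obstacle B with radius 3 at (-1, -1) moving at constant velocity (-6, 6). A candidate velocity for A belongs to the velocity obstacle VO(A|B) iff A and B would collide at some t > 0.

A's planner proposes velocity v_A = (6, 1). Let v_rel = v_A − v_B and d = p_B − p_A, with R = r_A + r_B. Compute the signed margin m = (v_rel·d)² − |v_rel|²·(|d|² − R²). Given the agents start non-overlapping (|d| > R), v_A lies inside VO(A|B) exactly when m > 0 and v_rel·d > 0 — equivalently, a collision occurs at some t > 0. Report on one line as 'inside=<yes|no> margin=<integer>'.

d = (13, 12),  |d|² = 313;  R = 5+3 = 8,  c = 313−8² = 249
v_rel = (12, -5),  |v_rel|² = 169;  v_rel·d = (12)·(13) + (-5)·(12) = 96
169·t² − 192·t + 249 = 0  ⇒  m = 96² − 169·249 = -32865
m = -32865 < 0,  v_rel·d = 96 > 0  ⇒  outside

inside=no margin=-32865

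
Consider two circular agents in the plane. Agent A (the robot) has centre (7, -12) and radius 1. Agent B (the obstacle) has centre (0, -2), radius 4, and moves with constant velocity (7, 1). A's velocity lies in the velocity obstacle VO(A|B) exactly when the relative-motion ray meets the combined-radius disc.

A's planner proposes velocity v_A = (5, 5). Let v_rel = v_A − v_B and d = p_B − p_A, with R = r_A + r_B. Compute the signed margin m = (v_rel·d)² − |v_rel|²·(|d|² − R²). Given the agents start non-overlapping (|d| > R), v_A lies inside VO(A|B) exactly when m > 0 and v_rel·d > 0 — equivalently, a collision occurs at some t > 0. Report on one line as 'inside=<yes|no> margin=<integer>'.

d = (-7, 10),  |d|² = 149;  R = 1+4 = 5,  c = 149−5² = 124
v_rel = (-2, 4),  |v_rel|² = 20;  v_rel·d = (-2)·(-7) + (4)·(10) = 54
20·t² − 108·t + 124 = 0  ⇒  m = 54² − 20·124 = 436
m = 436 > 0,  v_rel·d = 54 > 0  ⇒  inside

inside=yes margin=436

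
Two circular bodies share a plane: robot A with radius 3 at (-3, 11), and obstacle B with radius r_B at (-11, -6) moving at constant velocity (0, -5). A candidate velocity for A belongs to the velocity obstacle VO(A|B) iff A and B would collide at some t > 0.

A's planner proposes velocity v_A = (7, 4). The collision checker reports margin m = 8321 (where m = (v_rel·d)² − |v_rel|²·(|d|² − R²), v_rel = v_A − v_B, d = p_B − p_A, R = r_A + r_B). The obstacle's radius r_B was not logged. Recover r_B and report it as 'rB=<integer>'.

m = 8321
d = (-8, -17);  v_rel = (7, 9),  |v_rel|² = 130
v_rel×d = (7)·(-17) − (9)·(-8) = -47
since m = R²·130 − (-47)²:  R² = (2209 + 8321) / 130 = 81
R = √81 = 9  ⇒  r_B = 9 − 3 = 6

rB=6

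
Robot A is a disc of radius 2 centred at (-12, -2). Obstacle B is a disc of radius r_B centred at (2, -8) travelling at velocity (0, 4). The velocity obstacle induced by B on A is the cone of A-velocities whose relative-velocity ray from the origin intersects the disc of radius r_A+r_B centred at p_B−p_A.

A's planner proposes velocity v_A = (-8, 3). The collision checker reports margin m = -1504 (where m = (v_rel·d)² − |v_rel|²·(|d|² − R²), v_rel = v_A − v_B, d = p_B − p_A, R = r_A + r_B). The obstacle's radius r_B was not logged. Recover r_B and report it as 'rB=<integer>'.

m = -1504
d = (14, -6);  v_rel = (-8, -1),  |v_rel|² = 65
v_rel×d = (-8)·(-6) − (-1)·(14) = 62
since m = R²·65 − 62²:  R² = (3844 + -1504) / 65 = 36
R = √36 = 6  ⇒  r_B = 6 − 2 = 4

rB=4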